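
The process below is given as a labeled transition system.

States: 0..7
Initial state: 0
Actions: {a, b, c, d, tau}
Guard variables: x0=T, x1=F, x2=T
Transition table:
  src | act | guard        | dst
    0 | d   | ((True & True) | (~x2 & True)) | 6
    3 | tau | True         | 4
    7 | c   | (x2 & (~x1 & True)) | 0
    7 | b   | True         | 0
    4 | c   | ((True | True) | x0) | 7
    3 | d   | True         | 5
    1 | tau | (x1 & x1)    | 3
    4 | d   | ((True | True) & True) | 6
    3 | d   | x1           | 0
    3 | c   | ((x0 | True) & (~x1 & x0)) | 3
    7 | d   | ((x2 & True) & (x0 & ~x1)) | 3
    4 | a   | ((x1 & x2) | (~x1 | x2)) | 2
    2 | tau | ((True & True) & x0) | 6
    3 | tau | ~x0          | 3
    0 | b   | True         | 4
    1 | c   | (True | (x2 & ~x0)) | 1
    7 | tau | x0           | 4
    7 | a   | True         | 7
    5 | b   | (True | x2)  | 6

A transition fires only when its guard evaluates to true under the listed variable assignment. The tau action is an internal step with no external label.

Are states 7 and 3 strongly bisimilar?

Bisimulation quotient by refinement:
  π0 = {{0,1,2,3,4,5,6,7}}
  π1 = {{0},{1},{2},{3},{4},{5},{6},{7}}
stable after 2 split(s): 8 block(s)
7∈{7}, 3∈{3}

Answer: NOT BISIMILAR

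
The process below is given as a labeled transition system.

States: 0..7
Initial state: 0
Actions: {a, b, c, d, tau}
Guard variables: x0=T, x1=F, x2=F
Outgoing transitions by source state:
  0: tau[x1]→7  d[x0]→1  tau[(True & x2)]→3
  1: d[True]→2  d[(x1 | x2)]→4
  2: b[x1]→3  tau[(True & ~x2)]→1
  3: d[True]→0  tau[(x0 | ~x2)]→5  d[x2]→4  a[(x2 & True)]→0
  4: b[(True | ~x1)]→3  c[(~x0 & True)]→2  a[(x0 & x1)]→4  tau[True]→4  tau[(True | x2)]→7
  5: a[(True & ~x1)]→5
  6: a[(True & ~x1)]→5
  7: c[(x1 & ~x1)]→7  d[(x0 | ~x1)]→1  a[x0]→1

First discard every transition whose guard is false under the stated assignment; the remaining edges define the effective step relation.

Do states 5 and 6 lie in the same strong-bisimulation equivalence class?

Answer: BISIMILAR

Analysis:
Refine partition for ~:
  π0 = {{0,1,2,3,4,5,6,7}}
  π1 = {{0,1},{2},{3},{4},{5,6},{7}}
  π2 = {{0},{1},{2},{3},{4},{5,6},{7}}
stable after 3 split(s): 7 block(s)
[5]={5,6}  [6]={5,6}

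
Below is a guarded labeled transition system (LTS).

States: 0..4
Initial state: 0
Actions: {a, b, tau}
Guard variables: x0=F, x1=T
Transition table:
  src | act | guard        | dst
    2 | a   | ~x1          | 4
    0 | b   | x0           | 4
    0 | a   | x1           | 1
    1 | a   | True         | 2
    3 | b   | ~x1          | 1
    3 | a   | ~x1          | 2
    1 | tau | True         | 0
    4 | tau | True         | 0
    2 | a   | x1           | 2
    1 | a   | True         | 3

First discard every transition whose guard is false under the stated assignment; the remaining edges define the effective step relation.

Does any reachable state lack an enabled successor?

Reachable = {0,1,2,3}
  0: a→1  [deg 1]
  1: a→2  a→3  tau→0  [deg 3]
  2: a→2  [deg 1]
  3: ∅  [no exit]
witness 3: a·a

Answer: DEADLOCK at state 3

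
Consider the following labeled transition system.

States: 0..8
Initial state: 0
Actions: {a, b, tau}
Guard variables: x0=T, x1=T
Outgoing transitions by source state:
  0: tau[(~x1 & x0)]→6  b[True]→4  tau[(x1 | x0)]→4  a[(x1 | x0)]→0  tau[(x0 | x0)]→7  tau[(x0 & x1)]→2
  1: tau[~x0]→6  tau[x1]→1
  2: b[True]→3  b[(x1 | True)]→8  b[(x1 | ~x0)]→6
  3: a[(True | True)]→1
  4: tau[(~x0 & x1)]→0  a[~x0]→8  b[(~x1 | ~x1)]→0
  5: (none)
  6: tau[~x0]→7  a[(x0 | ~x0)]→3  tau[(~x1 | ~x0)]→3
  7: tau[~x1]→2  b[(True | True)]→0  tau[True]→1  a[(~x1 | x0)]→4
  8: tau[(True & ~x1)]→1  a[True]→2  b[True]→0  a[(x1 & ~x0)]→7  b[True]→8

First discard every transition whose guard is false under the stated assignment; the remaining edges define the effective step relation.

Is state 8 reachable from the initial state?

Answer: REACHABLE

Analysis:
After dropping false guards: 17 live edges.
depth 0: {0}
depth 1: {2,4,7}  total {0,2,4,7}
depth 2: {1,3,6,8}  total {0,1,2,3,4,6,7,8}
R = {0,1,2,3,4,6,7,8}
Path to 8: tau·b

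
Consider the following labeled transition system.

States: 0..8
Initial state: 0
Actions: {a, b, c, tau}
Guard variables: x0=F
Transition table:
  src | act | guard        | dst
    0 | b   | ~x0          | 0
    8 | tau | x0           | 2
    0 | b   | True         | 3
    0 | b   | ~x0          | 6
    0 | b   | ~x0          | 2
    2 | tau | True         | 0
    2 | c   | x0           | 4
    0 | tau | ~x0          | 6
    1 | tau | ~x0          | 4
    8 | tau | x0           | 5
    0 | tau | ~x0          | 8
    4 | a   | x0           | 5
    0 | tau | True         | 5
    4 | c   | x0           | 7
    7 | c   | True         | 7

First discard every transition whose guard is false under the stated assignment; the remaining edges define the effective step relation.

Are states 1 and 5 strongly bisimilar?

Answer: NOT BISIMILAR

Working:
Bisimulation quotient by refinement:
  P[0] = {{0,1,2,3,4,5,6,7,8}}
  P[1] = {{0},{1,2},{3,4,5,6,8},{7}}
  P[2] = {{0},{1},{2},{3,4,5,6,8},{7}}
stable after 3 split(s): 5 block(s)
class of 1: {1}; class of 5: {3,4,5,6,8}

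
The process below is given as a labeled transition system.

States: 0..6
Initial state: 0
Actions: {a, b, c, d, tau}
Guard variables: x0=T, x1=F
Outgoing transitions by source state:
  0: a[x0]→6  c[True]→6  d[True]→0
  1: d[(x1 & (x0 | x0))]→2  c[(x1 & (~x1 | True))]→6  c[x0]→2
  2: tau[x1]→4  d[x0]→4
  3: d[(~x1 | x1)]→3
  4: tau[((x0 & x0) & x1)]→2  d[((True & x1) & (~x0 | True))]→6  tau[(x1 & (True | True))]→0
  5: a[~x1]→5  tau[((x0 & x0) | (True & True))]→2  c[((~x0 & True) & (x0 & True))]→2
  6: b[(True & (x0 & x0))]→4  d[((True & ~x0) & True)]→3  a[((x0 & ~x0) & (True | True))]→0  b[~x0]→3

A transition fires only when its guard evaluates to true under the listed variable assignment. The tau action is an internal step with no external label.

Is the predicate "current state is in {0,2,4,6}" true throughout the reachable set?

Answer: INVARIANT HOLDS

Analysis:
Allowed set {0,2,4,6}
Reachable = {0,4,6}
  0: ok
  4: ok
  6: ok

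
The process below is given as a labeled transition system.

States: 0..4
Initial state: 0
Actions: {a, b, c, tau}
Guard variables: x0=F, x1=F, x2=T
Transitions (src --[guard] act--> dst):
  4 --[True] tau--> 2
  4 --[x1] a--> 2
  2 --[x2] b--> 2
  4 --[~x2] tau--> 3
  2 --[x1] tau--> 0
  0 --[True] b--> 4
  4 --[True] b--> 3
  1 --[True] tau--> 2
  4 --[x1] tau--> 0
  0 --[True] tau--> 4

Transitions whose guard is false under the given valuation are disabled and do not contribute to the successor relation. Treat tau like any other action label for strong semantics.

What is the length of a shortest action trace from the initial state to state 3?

Breadth-first toward 3:
  depth 0: {0}
  depth 1: {4}
  depth 2: {2,3}
depth(3)=2, e.g. b·b

Answer: 2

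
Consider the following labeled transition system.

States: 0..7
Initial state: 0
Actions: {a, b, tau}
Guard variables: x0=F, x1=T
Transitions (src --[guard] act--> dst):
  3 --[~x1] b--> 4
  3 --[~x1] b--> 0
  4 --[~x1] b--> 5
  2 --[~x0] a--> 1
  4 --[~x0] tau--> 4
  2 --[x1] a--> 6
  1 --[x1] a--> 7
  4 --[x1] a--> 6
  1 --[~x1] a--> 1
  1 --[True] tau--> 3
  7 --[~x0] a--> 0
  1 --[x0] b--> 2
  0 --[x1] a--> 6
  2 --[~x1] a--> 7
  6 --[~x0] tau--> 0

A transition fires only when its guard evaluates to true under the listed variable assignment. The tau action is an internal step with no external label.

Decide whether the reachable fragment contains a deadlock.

Answer: DEADLOCK-FREE

Analysis:
Reachable = {0,6}
  0: a→6  [1 exit(s)]
  6: tau→0  [1 exit(s)]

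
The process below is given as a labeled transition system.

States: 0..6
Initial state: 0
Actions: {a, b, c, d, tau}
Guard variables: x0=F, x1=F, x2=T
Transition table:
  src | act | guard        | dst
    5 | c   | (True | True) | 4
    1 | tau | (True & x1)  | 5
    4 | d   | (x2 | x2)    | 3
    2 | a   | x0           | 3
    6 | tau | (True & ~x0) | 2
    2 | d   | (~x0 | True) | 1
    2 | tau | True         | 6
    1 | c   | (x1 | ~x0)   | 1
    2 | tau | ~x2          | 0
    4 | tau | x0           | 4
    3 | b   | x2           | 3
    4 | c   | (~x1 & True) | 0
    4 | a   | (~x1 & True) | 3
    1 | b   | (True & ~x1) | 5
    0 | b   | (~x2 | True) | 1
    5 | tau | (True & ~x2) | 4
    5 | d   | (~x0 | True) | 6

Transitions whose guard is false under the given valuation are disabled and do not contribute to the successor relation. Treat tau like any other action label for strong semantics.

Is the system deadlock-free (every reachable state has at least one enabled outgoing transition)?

Answer: DEADLOCK-FREE

Analysis:
Reachable = {0,1,2,3,4,5,6}
  0: b→1  [1 exit(s)]
  1: b→5  c→1  [2 exit(s)]
  2: d→1  tau→6  [2 exit(s)]
  3: b→3  [1 exit(s)]
  4: a→3  c→0  d→3  [3 exit(s)]
  5: c→4  d→6  [2 exit(s)]
  6: tau→2  [1 exit(s)]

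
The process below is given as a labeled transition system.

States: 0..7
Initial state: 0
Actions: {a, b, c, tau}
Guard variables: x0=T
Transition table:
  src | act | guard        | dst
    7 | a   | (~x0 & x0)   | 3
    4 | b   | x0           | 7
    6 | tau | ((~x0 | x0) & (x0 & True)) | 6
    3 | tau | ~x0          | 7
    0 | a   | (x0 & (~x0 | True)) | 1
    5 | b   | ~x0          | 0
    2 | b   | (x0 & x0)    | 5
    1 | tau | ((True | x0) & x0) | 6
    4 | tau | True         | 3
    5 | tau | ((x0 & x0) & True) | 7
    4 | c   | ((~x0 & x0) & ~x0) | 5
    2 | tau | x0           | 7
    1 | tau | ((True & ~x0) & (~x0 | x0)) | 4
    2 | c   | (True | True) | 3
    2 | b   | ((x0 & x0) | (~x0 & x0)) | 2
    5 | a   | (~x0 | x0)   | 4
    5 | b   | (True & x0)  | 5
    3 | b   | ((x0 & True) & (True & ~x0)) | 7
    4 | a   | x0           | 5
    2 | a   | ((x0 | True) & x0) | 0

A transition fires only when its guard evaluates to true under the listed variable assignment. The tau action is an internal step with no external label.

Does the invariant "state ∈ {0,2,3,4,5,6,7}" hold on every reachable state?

Safe = {0,2,3,4,5,6,7}
R = {0,1,6}
  0: ok
  1: VIOLATES
  6: ok
witness against invariant: a → 1

Answer: INVARIANT VIOLATED at state 1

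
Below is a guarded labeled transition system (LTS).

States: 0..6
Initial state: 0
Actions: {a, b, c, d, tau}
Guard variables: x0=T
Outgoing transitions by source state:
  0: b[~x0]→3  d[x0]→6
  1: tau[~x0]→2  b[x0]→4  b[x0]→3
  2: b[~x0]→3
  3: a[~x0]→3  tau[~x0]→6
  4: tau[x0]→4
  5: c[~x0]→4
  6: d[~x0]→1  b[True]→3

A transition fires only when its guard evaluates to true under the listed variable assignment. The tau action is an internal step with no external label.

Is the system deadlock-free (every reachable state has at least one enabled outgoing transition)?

Reachable = {0,3,6}
  0: d→6  [1 exit(s)]
  3: ∅  [deadlock]
  6: b→3  [1 exit(s)]
trace reaching 3: d·b

Answer: DEADLOCK at state 3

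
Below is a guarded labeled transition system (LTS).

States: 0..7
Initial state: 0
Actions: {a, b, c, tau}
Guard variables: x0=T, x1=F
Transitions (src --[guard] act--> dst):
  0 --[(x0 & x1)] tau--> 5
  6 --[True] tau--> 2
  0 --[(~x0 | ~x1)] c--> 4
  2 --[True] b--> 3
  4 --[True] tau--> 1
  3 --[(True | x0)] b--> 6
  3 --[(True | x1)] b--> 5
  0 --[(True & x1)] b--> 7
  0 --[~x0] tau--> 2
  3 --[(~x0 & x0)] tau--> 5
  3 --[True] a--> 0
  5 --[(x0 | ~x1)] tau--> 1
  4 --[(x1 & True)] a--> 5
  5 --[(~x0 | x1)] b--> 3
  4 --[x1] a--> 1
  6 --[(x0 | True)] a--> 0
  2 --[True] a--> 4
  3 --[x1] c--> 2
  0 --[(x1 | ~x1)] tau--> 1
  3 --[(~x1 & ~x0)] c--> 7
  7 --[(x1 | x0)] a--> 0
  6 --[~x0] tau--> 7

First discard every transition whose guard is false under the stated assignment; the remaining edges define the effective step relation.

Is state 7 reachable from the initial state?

After dropping false guards: 12 live edges.
depth 0: {0}
depth 1: {1,4}  now seen {0,1,4}
R = {0,1,4}

Answer: UNREACHABLE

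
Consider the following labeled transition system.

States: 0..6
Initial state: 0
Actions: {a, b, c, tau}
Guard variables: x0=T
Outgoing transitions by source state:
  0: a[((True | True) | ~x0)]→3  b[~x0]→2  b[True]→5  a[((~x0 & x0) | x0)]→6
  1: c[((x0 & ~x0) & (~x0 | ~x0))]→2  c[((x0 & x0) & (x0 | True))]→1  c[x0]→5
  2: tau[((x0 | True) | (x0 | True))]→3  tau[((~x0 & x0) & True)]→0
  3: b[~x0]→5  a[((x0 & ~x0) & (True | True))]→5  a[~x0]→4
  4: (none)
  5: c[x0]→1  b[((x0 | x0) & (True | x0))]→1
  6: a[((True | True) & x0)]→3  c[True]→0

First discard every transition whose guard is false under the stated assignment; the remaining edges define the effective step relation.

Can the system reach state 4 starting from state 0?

Answer: UNREACHABLE

Analysis:
After dropping false guards: 10 live edges.
L0 = {0}
L1 = {3,5,6}  now seen {0,3,5,6}
L2 = {1}  now seen {0,1,3,5,6}
Reach set: {0,1,3,5,6}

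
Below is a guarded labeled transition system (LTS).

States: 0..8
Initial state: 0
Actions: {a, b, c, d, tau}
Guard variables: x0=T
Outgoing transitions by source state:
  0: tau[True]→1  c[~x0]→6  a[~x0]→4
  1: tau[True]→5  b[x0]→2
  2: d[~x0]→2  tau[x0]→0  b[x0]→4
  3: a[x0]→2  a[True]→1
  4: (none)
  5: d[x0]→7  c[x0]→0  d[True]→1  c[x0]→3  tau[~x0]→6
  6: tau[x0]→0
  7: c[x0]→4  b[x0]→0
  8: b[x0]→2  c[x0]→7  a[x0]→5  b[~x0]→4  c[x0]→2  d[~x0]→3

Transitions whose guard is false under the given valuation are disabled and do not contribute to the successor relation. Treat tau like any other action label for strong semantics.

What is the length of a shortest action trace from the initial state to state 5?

Answer: 2

Working:
BFS to 5:
  depth 0: {0}
  depth 1: {1}
  depth 2: {2,5}
depth(5)=2, e.g. tau·tau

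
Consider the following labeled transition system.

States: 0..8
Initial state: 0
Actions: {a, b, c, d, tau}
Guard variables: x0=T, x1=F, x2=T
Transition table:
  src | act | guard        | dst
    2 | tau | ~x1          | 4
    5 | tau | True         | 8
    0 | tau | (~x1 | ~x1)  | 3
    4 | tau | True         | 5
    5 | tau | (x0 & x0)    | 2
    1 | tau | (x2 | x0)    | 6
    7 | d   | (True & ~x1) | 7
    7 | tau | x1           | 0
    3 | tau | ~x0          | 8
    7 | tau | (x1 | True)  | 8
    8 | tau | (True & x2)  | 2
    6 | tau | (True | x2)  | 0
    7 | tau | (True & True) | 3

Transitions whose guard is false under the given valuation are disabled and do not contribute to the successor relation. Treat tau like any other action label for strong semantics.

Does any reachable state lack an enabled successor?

Reach set: {0,3}
  0: tau→3  [deg 1]
  3: ∅  [no exit]
witness 3: tau

Answer: DEADLOCK at state 3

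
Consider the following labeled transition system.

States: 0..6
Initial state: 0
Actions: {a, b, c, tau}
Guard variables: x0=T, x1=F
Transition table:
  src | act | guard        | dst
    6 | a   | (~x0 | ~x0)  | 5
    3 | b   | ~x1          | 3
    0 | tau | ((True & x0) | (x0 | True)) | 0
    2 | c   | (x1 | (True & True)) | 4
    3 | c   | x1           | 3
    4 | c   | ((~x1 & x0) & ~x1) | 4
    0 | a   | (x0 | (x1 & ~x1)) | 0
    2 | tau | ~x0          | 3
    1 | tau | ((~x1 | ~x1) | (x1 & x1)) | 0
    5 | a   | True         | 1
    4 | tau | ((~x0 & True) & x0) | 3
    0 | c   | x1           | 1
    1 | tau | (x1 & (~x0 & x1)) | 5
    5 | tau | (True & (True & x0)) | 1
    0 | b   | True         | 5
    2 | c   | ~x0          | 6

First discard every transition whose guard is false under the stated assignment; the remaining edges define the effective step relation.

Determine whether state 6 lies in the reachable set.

Answer: UNREACHABLE

Trace:
After dropping false guards: 9 live edges.
depth 0: {0}
depth 1: {5}  cumulative {0,5}
depth 2: {1}  cumulative {0,1,5}
Reachable = {0,1,5}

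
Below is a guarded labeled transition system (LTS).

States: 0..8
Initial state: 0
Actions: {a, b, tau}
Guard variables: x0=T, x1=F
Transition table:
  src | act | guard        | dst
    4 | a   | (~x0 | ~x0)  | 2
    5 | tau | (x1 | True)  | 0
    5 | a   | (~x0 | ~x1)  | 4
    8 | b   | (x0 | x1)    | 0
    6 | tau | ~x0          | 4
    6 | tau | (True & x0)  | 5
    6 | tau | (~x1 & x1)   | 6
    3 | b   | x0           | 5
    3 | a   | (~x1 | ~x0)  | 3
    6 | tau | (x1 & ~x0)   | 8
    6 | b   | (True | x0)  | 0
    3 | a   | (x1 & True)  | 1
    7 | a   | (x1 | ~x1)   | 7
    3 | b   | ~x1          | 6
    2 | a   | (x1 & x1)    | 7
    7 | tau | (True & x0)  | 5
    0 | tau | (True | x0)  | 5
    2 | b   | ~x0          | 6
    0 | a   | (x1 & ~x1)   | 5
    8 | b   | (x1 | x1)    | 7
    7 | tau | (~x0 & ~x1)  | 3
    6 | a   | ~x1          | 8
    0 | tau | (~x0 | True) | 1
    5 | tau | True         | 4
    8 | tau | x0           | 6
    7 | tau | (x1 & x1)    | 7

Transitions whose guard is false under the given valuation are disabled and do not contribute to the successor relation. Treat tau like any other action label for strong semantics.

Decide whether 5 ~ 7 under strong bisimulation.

Answer: NOT BISIMILAR

Working:
Refine partition for ~:
  π0 = {{0,1,2,3,4,5,6,7,8}}
  π1 = {{0},{1,2,4},{3},{5,7},{6},{8}}
  π2 = {{0},{1,2,4},{3},{5},{6},{7},{8}}
Fixed point at round 3; 7 class(es).
class of 5: {5}; class of 7: {7}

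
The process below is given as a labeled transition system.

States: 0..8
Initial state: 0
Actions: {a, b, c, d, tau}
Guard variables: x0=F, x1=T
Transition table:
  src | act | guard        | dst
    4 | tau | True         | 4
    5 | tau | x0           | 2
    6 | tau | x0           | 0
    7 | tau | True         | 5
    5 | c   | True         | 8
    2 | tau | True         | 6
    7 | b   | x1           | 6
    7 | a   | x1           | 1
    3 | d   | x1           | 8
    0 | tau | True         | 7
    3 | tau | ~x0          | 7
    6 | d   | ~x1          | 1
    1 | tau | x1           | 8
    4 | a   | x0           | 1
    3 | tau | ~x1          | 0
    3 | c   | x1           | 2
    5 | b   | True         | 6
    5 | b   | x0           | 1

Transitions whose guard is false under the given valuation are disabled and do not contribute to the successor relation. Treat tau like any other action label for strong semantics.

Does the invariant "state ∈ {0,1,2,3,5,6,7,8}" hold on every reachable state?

Inv-set: {0,1,2,3,5,6,7,8}
Reachable = {0,1,5,6,7,8}
  0: safe
  1: safe
  5: safe
  6: safe
  7: safe
  8: safe

Answer: INVARIANT HOLDS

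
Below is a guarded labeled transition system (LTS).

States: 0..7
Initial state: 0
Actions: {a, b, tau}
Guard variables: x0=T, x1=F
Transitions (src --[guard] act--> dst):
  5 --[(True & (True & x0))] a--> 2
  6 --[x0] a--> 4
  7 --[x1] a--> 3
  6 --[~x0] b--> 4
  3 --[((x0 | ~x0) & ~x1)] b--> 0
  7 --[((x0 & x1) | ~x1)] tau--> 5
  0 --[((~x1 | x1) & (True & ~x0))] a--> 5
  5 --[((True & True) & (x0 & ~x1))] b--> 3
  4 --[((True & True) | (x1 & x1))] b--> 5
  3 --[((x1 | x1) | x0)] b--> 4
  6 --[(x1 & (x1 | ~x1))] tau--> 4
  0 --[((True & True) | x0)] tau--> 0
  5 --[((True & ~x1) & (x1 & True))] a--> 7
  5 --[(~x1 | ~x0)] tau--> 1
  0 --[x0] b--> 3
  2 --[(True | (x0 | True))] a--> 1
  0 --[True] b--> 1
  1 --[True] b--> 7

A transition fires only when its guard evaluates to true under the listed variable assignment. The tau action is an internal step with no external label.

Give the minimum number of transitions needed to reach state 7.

Answer: 2

Working:
BFS to 7:
  L0 = {0}
  L1 = {1,3}
  L2 = {4,7}
first hit 7 at d=2 via b·b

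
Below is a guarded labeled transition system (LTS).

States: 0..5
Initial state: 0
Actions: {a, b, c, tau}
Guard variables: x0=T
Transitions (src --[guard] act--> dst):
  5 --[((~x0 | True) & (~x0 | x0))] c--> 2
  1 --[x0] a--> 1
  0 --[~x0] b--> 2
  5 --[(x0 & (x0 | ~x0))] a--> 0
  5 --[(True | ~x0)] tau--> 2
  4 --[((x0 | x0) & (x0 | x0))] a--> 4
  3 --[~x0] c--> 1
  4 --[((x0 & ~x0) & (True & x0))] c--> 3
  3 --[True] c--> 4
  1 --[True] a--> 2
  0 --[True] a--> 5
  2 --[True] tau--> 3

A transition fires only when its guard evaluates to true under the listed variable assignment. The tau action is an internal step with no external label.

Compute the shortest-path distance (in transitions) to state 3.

Answer: 3

Working:
Layered search for 3:
  depth 0: {0}
  depth 1: {5}
  depth 2: {2}
  depth 3: {3}
first hit 3 at d=3 via a·c·tau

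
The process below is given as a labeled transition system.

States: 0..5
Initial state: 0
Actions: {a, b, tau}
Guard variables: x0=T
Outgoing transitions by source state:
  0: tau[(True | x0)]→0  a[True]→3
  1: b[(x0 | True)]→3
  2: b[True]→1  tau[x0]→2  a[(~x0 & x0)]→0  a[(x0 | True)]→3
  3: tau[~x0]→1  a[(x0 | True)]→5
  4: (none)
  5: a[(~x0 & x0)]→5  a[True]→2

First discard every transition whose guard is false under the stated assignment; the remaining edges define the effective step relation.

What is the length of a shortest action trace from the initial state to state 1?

Answer: 4

Analysis:
Layered search for 1:
  depth 0: {0}
  depth 1: {3}
  depth 2: {5}
  depth 3: {2}
  depth 4: {1}
first hit 1 at d=4 via a·a·a·b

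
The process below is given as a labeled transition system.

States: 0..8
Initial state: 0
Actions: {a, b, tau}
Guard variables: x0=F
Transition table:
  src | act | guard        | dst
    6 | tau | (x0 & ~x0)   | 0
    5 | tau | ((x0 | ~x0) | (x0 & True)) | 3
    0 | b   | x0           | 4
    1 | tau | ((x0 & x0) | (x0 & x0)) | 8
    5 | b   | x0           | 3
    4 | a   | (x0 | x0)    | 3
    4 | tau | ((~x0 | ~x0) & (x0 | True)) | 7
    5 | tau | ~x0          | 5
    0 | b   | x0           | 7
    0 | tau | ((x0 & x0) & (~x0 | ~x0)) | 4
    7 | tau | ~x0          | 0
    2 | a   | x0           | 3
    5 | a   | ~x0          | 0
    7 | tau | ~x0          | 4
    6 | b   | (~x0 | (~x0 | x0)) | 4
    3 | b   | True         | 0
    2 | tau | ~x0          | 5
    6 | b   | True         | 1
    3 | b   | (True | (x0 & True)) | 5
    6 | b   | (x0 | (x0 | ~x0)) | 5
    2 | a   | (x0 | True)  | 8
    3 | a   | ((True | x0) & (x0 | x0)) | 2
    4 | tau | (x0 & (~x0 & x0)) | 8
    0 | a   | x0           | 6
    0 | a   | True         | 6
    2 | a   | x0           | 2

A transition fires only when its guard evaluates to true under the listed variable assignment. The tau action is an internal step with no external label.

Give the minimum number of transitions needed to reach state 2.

Breadth-first toward 2:
  L0 = {0}
  L1 = {6}
  L2 = {1,4,5}
  L3 = {3,7}
2 never appears.

Answer: UNREACHABLE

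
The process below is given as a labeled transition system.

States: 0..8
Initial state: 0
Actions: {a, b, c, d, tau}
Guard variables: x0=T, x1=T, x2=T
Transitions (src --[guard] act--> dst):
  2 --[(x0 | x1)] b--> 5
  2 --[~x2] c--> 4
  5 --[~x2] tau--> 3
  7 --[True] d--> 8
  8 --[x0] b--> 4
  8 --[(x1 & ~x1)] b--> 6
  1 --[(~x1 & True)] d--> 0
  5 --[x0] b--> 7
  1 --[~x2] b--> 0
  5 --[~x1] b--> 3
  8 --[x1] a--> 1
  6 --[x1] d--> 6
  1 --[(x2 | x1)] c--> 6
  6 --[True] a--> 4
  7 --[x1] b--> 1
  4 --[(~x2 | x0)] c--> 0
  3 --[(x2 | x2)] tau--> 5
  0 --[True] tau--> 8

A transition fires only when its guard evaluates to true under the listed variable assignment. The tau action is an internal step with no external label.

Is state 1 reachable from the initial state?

12 transition(s) survive guard evaluation.
Layer 0: {0}
Layer 1: {8}  now seen {0,8}
Layer 2: {1,4}  now seen {0,1,4,8}
Layer 3: {6}  now seen {0,1,4,6,8}
Reach set: {0,1,4,6,8}
Path to 1: tau·a

Answer: REACHABLE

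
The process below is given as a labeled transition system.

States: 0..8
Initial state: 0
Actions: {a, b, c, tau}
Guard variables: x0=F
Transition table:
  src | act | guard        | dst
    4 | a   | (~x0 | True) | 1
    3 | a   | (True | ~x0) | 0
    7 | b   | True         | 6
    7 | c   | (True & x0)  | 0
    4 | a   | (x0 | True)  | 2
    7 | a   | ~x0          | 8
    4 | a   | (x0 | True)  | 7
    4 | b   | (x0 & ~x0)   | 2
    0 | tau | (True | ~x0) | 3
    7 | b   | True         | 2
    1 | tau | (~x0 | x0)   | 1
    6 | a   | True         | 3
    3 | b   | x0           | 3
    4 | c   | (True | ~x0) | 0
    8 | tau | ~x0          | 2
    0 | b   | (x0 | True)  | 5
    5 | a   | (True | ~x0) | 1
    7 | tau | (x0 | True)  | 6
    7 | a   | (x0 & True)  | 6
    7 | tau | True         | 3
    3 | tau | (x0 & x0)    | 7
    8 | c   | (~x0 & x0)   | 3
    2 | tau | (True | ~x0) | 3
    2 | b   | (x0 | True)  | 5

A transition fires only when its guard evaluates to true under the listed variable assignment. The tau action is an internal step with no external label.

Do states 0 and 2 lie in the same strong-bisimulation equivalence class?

Answer: BISIMILAR

Analysis:
Bisimulation quotient by refinement:
  π0 = {{0,1,2,3,4,5,6,7,8}}
  π1 = {{0,2},{1,8},{3,5,6},{4},{7}}
  π2 = {{0,2},{1},{3},{4},{5},{6},{7},{8}}
stable after 3 split(s): 8 block(s)
class of 0: {0,2}; class of 2: {0,2}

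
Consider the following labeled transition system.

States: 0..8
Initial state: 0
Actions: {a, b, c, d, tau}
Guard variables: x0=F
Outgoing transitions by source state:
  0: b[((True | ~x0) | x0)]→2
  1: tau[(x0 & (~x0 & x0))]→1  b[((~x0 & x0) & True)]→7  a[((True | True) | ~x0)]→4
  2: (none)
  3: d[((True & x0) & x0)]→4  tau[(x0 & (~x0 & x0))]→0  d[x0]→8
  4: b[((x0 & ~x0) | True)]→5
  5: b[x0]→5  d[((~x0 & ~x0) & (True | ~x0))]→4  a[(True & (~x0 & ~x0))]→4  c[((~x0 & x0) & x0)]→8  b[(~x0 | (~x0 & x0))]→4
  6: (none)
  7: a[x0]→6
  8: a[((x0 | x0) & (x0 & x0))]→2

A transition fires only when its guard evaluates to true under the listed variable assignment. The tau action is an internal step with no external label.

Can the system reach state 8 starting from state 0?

After dropping false guards: 6 live edges.
L0 = {0}
L1 = {2}  now seen {0,2}
Reachable = {0,2}

Answer: UNREACHABLE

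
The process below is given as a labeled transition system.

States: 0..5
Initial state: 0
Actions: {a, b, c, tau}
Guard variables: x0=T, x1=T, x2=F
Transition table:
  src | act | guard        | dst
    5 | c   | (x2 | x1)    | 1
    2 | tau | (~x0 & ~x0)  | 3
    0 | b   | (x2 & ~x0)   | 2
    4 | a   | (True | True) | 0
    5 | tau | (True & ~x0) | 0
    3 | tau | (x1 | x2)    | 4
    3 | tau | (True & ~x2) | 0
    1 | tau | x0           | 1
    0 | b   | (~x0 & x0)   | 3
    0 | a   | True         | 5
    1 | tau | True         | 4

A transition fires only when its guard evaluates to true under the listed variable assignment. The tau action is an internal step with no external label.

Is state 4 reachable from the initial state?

Answer: REACHABLE

Trace:
After dropping false guards: 7 live edges.
Layer 0: {0}
Layer 1: {5}  cumulative {0,5}
Layer 2: {1}  cumulative {0,1,5}
Layer 3: {4}  cumulative {0,1,4,5}
R = {0,1,4,5}
Path to 4: a·c·tau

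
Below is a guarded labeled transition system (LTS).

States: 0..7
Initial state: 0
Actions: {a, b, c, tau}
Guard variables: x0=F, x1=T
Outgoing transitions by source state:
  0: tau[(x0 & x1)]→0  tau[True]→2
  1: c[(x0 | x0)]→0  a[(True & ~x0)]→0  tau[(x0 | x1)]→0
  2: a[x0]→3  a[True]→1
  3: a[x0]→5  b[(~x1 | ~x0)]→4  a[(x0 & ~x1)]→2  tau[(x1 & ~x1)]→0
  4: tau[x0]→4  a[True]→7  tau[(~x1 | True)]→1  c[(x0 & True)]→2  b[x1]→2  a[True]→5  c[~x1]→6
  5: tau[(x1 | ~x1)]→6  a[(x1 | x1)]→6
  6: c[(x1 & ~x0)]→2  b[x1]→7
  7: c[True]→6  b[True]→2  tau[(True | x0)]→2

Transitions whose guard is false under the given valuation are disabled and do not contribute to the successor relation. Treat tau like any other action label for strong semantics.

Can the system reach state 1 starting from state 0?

Answer: REACHABLE

Analysis:
Guard filter leaves 16 enabled edge(s).
Layer 0: {0}
Layer 1: {2}  cumulative {0,2}
Layer 2: {1}  cumulative {0,1,2}
R = {0,1,2}
witness 1: tau·a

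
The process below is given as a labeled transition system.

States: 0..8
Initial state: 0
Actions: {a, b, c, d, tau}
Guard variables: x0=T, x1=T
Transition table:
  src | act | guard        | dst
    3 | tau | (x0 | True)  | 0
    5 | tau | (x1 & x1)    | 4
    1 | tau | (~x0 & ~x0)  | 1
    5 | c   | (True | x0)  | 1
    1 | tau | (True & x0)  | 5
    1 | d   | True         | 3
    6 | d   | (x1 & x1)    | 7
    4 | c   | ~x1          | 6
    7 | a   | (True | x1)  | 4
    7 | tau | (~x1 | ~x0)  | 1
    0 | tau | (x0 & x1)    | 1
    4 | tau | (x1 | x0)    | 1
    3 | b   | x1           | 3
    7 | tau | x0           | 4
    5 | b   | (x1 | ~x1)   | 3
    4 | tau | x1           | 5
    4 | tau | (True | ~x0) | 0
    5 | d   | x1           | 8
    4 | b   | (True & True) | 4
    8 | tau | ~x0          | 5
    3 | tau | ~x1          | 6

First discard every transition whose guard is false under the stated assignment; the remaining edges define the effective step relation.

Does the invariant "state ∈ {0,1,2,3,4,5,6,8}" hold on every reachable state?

Answer: INVARIANT HOLDS

Analysis:
Safe = {0,1,2,3,4,5,6,8}
R = {0,1,3,4,5,8}
  0: safe
  1: safe
  3: safe
  4: safe
  5: safe
  8: safe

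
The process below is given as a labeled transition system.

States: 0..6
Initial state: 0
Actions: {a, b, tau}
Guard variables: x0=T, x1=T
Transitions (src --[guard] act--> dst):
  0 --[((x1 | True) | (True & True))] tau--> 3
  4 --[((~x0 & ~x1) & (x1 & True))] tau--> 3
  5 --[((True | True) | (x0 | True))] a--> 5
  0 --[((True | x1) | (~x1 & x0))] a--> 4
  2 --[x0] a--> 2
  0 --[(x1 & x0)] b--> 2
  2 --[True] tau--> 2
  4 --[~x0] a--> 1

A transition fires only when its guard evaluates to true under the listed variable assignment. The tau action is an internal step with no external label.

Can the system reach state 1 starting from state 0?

6 transition(s) survive guard evaluation.
L0 = {0}
L1 = {2,3,4}  total {0,2,3,4}
R = {0,2,3,4}

Answer: UNREACHABLE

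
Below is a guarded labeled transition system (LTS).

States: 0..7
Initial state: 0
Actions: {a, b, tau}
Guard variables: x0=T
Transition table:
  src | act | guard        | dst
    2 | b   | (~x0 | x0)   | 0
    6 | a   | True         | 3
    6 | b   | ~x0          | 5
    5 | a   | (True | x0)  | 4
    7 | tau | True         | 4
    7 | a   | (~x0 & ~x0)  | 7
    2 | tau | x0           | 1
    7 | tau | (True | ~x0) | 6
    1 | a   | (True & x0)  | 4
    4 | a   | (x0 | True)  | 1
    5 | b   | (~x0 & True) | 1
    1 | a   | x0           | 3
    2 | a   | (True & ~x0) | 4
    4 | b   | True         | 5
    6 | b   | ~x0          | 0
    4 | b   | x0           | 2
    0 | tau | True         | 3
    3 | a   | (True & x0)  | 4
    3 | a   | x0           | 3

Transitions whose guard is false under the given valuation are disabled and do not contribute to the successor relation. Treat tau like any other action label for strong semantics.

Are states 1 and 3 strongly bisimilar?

Compute ~ classes (split until stable):
  P[0] = {{0,1,2,3,4,5,6,7}}
  P[1] = {{0,7},{1,3,5,6},{2},{4}}
  P[2] = {{0},{1,3},{2},{4},{5},{6},{7}}
Fixed point at round 3; 7 class(es).
1∈{1,3}, 3∈{1,3}

Answer: BISIMILAR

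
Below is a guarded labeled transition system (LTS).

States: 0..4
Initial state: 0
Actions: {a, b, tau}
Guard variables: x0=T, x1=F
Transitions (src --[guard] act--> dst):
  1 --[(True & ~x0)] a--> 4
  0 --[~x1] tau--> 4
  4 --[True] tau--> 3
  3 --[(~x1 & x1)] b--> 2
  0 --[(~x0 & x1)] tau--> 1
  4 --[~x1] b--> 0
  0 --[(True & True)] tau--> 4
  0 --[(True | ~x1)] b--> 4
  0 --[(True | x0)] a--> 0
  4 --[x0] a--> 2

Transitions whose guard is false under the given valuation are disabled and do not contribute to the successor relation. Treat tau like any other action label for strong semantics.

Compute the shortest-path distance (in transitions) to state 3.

Layered search for 3:
  L0 = {0}
  L1 = {4}
  L2 = {2,3}
depth(3)=2, e.g. b·tau

Answer: 2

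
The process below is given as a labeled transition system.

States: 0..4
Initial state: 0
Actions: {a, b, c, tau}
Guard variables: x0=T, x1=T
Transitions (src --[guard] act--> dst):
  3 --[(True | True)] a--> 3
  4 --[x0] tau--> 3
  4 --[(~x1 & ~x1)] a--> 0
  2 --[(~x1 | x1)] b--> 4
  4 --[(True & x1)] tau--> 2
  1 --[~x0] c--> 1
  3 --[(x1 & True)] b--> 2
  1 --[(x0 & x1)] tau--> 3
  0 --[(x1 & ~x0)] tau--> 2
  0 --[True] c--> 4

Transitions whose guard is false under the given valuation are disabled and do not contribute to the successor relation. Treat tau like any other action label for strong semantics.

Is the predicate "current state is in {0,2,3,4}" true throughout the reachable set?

Answer: INVARIANT HOLDS

Working:
Inv-set: {0,2,3,4}
Reachable = {0,2,3,4}
  0: ok
  2: ok
  3: ok
  4: ok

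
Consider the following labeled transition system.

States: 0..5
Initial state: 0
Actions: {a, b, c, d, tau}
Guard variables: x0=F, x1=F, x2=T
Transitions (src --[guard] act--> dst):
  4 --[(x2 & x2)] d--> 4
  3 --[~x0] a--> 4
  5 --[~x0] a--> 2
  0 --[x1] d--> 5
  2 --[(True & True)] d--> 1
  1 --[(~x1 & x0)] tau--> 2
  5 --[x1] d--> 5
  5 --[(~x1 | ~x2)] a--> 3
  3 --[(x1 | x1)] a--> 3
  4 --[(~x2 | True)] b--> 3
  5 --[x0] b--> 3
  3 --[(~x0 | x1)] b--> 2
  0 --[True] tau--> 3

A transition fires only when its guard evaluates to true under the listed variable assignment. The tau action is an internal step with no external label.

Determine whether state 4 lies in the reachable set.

Answer: REACHABLE

Working:
8 transition(s) survive guard evaluation.
L0 = {0}
L1 = {3}  cumulative {0,3}
L2 = {2,4}  cumulative {0,2,3,4}
L3 = {1}  cumulative {0,1,2,3,4}
Reach set: {0,1,2,3,4}
witness 4: tau·a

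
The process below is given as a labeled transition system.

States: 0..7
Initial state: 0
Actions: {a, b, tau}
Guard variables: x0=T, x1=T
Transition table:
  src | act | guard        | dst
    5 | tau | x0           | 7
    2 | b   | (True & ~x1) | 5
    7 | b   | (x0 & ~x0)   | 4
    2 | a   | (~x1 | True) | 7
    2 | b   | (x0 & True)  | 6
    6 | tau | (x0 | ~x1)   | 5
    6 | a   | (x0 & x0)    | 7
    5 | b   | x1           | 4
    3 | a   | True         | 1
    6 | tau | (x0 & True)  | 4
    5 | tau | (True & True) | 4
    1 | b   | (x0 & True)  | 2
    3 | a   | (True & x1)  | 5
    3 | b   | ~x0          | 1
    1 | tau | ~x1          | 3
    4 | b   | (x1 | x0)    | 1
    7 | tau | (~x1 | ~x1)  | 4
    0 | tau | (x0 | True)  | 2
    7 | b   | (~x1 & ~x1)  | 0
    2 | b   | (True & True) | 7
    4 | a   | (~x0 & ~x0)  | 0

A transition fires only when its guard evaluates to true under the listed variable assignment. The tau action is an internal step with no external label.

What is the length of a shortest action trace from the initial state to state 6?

Layered search for 6:
  L0 = {0}
  L1 = {2}
  L2 = {6,7}
first hit 6 at d=2 via tau·b

Answer: 2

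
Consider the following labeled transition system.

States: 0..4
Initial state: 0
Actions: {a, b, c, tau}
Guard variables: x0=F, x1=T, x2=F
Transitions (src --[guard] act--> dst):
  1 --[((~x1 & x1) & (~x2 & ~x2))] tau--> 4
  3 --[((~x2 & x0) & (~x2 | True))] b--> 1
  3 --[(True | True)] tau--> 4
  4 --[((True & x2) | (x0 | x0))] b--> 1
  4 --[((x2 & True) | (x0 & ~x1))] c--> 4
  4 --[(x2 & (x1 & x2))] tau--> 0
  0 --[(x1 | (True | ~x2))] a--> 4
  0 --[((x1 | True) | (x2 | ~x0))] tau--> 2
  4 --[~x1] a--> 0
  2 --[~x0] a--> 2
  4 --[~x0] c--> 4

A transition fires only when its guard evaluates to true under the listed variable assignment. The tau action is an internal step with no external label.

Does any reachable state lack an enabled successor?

R = {0,2,4}
  0: a→4  tau→2  [2 exit(s)]
  2: a→2  [1 exit(s)]
  4: c→4  [1 exit(s)]

Answer: DEADLOCK-FREE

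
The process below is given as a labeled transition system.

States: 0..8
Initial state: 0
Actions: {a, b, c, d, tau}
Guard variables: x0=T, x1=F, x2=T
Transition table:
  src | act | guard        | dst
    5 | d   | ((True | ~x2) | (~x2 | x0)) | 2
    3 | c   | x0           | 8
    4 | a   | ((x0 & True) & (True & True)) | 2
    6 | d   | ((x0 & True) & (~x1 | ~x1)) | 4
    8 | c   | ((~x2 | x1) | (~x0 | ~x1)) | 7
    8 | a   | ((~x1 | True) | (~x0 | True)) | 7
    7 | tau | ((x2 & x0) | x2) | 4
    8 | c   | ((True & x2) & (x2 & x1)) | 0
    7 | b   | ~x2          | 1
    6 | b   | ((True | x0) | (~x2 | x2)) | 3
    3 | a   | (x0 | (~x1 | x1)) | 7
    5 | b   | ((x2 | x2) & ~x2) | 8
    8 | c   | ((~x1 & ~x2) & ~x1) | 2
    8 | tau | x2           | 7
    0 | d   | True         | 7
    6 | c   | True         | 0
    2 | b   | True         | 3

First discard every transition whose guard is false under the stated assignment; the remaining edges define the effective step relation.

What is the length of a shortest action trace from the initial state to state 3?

Layered search for 3:
  L0 = {0}
  L1 = {7}
  L2 = {4}
  L3 = {2}
  L4 = {3}
first hit 3 at d=4 via d·tau·a·b

Answer: 4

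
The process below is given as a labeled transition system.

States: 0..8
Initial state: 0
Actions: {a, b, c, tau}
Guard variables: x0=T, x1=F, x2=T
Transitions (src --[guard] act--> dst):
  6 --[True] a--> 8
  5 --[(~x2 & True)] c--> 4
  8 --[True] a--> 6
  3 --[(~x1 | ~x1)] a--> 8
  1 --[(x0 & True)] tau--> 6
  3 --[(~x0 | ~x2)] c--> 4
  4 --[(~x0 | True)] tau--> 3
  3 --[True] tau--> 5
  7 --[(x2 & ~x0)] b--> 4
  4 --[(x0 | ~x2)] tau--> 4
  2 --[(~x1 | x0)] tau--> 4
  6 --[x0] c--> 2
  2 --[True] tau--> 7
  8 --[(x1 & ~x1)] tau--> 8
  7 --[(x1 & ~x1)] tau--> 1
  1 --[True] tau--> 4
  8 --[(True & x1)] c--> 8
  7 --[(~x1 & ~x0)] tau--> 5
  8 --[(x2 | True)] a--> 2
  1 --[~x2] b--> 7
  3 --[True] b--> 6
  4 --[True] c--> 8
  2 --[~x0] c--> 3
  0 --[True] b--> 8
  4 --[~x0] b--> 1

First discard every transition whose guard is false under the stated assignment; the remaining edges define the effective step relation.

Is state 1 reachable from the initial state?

Guard filter leaves 15 enabled edge(s).
L0 = {0}
L1 = {8}  cumulative {0,8}
L2 = {2,6}  cumulative {0,2,6,8}
L3 = {4,7}  cumulative {0,2,4,6,7,8}
L4 = {3}  cumulative {0,2,3,4,6,7,8}
L5 = {5}  cumulative {0,2,3,4,5,6,7,8}
Reachable = {0,2,3,4,5,6,7,8}

Answer: UNREACHABLE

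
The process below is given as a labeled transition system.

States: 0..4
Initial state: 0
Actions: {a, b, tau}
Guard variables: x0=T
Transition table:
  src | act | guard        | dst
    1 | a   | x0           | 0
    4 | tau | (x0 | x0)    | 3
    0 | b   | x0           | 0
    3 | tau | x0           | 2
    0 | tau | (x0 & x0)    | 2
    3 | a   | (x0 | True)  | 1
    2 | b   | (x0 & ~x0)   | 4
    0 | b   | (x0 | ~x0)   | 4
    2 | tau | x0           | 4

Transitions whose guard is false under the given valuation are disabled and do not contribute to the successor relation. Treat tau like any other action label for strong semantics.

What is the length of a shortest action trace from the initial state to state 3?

Answer: 2

Working:
BFS to 3:
  L0 = {0}
  L1 = {2,4}
  L2 = {3}
depth(3)=2, e.g. b·tau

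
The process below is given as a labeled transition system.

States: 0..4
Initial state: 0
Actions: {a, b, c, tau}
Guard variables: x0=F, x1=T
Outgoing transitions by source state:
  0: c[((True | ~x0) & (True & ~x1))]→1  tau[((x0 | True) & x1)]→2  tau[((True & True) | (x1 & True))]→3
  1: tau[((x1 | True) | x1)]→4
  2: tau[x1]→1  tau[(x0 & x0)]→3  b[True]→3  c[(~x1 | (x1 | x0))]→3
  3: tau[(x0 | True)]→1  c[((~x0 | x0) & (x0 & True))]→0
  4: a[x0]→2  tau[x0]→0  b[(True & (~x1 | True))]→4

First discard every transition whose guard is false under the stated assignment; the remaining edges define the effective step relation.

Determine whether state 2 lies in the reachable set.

8 transition(s) survive guard evaluation.
depth 0: {0}
depth 1: {2,3}  total {0,2,3}
depth 2: {1}  total {0,1,2,3}
depth 3: {4}  total {0,1,2,3,4}
Reachable = {0,1,2,3,4}
Path to 2: tau

Answer: REACHABLE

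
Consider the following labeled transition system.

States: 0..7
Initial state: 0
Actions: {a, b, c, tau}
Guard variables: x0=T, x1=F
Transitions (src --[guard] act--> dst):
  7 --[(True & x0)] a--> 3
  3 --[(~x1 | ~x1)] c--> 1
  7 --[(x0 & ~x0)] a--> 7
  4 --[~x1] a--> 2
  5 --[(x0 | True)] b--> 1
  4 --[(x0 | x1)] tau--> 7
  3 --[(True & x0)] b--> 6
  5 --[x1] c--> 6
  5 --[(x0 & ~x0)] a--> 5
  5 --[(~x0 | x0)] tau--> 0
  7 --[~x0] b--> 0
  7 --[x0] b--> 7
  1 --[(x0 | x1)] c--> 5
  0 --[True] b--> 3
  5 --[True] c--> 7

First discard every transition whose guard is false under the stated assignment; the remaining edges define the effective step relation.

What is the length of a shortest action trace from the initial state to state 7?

Layered search for 7:
  Layer 0: {0}
  Layer 1: {3}
  Layer 2: {1,6}
  Layer 3: {5}
  Layer 4: {7}
first hit 7 at d=4 via b·c·c·c

Answer: 4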